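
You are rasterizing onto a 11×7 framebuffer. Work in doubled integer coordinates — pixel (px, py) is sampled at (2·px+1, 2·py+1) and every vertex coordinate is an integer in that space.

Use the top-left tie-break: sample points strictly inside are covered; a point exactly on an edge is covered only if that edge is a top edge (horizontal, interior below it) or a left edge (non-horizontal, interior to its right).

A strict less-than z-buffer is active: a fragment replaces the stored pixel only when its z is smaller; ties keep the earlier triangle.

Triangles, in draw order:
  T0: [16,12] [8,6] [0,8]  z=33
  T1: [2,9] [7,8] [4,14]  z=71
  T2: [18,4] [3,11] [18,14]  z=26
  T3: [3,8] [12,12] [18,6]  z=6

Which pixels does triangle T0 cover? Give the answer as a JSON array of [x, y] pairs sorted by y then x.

T0:
  2·area = 64  (B↔C swapped to make it positive)
  edge (16, 12)→(0, 8): d=(-16,-4) top-left  bias=+0
  edge (0, 8)→(8, 6): d=(8,-2) top-left  bias=+0
  edge (8, 6)→(16, 12): d=(8,6) right/bottom  bias=-1
    (2,3)@(5, 7): e=[36,2,26] → X
    (3,3)@(7, 7): e=[44,6,14] → X
    (4,3)@(9, 7): e=[52,10,2] → X
    (5,3)@(11, 7): e=[60,14,-10] → .
    (2,4)@(5, 9): e=[4,18,42] → X
    (5,4)@(11, 9): e=[28,30,6] → X
    (6,4)@(13, 9): e=[36,34,-6] → .
    (2,5)@(5, 11): e=[-28,34,58] → .
    (3,5)@(7, 11): e=[-20,38,46] → .
    (4,5)@(9, 11): e=[-12,42,34] → .
    (5,5)@(11, 11): e=[-4,46,22] → .
    (6,5)@(13, 11): e=[4,50,10] → X
  covered (8 px):
    . . . . . . . . . . .
    . . . . . . . . . . .
    . . . . . . . . . . .
    . . X X X . . . . . .
    . . X X X X . . . . .
    . . . . . . X . . . .
    . . . . . . . . . . .
T1:
  2·area = 27
  edge (2, 9)→(7, 8): d=(5,-1) top-left  bias=+0
  edge (7, 8)→(4, 14): d=(-3,6) right/bottom  bias=-1
  edge (4, 14)→(2, 9): d=(-2,-5) top-left  bias=+0
    (1,4)@(3, 9): e=[1,21,5] → X
    (2,4)@(5, 9): e=[3,9,15] → X
    (3,4)@(7, 9): e=[5,-3,25] → .
    (1,5)@(3, 11): e=[11,15,1] → X
    (3,5)@(7, 11): e=[15,-9,21] → .
    (1,6)@(3, 13): e=[21,9,-3] → .
    (2,6)@(5, 13): e=[23,-3,7] → .
  covered (4 px):
    . . . . . . . . . . .
    . . . . . . . . . . .
    . . . . . . . . . . .
    . . . . . . . . . . .
    . X X . . . . . . . .
    . X X . . . . . . . .
    . . . . . . . . . . .
T2:
  2·area = 150  (B↔C swapped to make it positive)
  edge (18, 4)→(18, 14): d=(0,10) right/bottom  bias=-1
  edge (18, 14)→(3, 11): d=(-15,-3) top-left  bias=+0
  edge (3, 11)→(18, 4): d=(15,-7) top-left  bias=+0
    (8,2)@(17, 5): e=[10,132,8] → X
    (9,2)@(19, 5): e=[-10,138,22] → .
    (6,3)@(13, 7): e=[50,90,10] → X
    (7,3)@(15, 7): e=[30,96,24] → X
    (9,3)@(19, 7): e=[-10,108,52] → .
    (4,4)@(9, 9): e=[90,48,12] → X
    (5,4)@(11, 9): e=[70,54,26] → X
    (9,4)@(19, 9): e=[-10,78,82] → .
    (1,5)@(3, 11): e=[150,0,0] → X  [on edge]
    (2,5)@(5, 11): e=[130,6,14] → X
    (3,5)@(7, 11): e=[110,12,28] → X
    (9,5)@(19, 11): e=[-10,48,112] → .
    (6,6)@(13, 13): e=[50,0,100] → X  [on edge]
  covered (20 px):
    . . . . . . . . . . .
    . . . . . . . . . . .
    . . . . . . . . X . .
    . . . . . . X X X . .
    . . . . X X X X X . .
    . X X X X X X X X . .
    . . . . . . X X X . .
T3:
  2·area = 78  (B↔C swapped to make it positive)
  edge (3, 8)→(18, 6): d=(15,-2) top-left  bias=+0
  edge (18, 6)→(12, 12): d=(-6,6) right/bottom  bias=-1
  edge (12, 12)→(3, 8): d=(-9,-4) top-left  bias=+0
    (10,1)@(21, 3): e=[-39,0,117] → .  [on edge]
    (9,2)@(19, 5): e=[-13,0,91] → .  [on edge]
    (5,3)@(11, 7): e=[1,36,41] → X
    (6,3)@(13, 7): e=[5,24,49] → X
    (7,3)@(15, 7): e=[9,12,57] → X
    (8,3)@(17, 7): e=[13,0,65] → .  [on edge]
    (3,4)@(7, 9): e=[23,48,7] → X
    (4,4)@(9, 9): e=[27,36,15] → X
    (7,4)@(15, 9): e=[39,0,39] → .  [on edge]
    (3,5)@(7, 11): e=[53,36,-11] → .
    (4,5)@(9, 11): e=[57,24,-3] → .
    (5,5)@(11, 11): e=[61,12,5] → X
    (6,5)@(13, 11): e=[65,0,13] → .  [on edge]
    (5,6)@(11, 13): e=[91,0,-13] → .  [on edge]
  covered (8 px):
    . . . . . . . . . . .
    . . . . . . . . . . .
    . . . . . . . . . . .
    . . . . . X X X . . .
    . . . X X X X . . . .
    . . . . . X . . . . .
    . . . . . . . . . . .

Answer: [[2,3],[3,3],[4,3],[2,4],[3,4],[4,4],[5,4],[6,5]]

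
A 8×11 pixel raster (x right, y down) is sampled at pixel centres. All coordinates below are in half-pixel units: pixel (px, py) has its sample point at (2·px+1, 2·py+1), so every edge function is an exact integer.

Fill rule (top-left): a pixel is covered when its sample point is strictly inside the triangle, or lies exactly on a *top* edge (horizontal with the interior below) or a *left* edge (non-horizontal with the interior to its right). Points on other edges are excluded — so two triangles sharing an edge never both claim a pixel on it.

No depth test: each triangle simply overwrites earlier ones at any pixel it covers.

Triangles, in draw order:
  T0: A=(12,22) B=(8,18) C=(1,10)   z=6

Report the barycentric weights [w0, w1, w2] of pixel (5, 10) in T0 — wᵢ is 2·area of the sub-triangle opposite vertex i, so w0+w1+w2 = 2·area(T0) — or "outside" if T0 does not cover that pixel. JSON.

T0:
  2·area = 4
  edge (12, 22)→(8, 18): d=(-4,-4) top-left  bias=+0
  edge (8, 18)→(1, 10): d=(-7,-8) top-left  bias=+0
  edge (1, 10)→(12, 22): d=(11,12) right/bottom  bias=-1
    (0,5)@(1, 11): e=[0,-7,11] → ·  [on edge]
    (1,6)@(3, 13): e=[0,-5,9] → ·  [on edge]
    (2,7)@(5, 15): e=[0,-3,7] → ·  [on edge]
    (3,8)@(7, 17): e=[0,-1,5] → ·  [on edge]
    (4,9)@(9, 19): e=[0,1,3] → █  [on edge]
    (5,9)@(11, 19): e=[8,17,-21] → ·
    (4,10)@(9, 21): e=[-8,-13,25] → ·
    (5,10)@(11, 21): e=[0,3,1] → █  [on edge]
    (6,10)@(13, 21): e=[8,19,-23] → ·
  covered (2 px):
    · · · · · · · ·
    · · · · · · · ·
    · · · · · · · ·
    · · · · · · · ·
    · · · · · · · ·
    · · · · · · · ·
    · · · · · · · ·
    · · · · · · · ·
    · · · · · · · ·
    · · · · █ · · ·
    · · · · · █ · ·

Final: [3,1,0]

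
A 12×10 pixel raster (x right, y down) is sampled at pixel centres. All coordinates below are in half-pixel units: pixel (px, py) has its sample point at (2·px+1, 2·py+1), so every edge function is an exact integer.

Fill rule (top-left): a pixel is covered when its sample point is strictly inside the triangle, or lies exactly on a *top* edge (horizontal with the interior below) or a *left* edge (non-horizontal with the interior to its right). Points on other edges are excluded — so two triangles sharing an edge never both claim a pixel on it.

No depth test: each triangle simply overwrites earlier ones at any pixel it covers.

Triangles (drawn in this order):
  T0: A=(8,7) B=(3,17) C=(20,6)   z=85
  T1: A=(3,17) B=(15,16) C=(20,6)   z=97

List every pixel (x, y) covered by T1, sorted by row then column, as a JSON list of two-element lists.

T0:
  2·area = 115  (B↔C swapped to make it positive)
  edge (8, 7)→(20, 6): d=(12,-1) top-left  bias=+0
  edge (20, 6)→(3, 17): d=(-17,11) right/bottom  bias=-1
  edge (3, 17)→(8, 7): d=(5,-10) top-left  bias=+0
    (5,0)@(11, 1): e=[-69,184,0] → ·  [on edge]
    (4,2)@(9, 5): e=[-23,138,0] → ·  [on edge]
    (4,3)@(9, 7): e=[1,104,10] → #
    (5,3)@(11, 7): e=[3,82,30] → #
    (6,3)@(13, 7): e=[5,60,50] → #
    (7,3)@(15, 7): e=[7,38,70] → #
    (8,3)@(17, 7): e=[9,16,90] → #
    (9,3)@(19, 7): e=[11,-6,110] → ·
    (3,4)@(7, 9): e=[23,92,0] → #  [on edge]
    (8,4)@(17, 9): e=[33,-18,100] → ·
    (3,5)@(7, 11): e=[47,58,10] → #
    (6,5)@(13, 11): e=[53,-8,70] → ·
    (2,6)@(5, 13): e=[69,46,0] → #  [on edge]
    (1,8)@(3, 17): e=[115,0,0] → ·  [on edge]
  covered (17 px):
    · · · · · · · · · · · ·
    · · · · · · · · · · · ·
    · · · · · · · · · · · ·
    · · · · # # # # # · · ·
    · · · # # # # # · · · ·
    · · · # # # · · · · · ·
    · · # # # · · · · · · ·
    · · # · · · · · · · · ·
    · · · · · · · · · · · ·
    · · · · · · · · · · · ·
T1:
  2·area = 115  (B↔C swapped to make it positive)
  edge (3, 17)→(20, 6): d=(17,-11) top-left  bias=+0
  edge (20, 6)→(15, 16): d=(-5,10) right/bottom  bias=-1
  edge (15, 16)→(3, 17): d=(-12,1) right/bottom  bias=-1
    (9,3)@(19, 7): e=[6,5,104] → #
    (10,3)@(21, 7): e=[28,-15,102] → ·
    (8,4)@(17, 9): e=[18,15,82] → #
    (9,4)@(19, 9): e=[40,-5,80] → ·
    (6,5)@(13, 11): e=[8,45,62] → #
    (7,5)@(15, 11): e=[30,25,60] → #
    (9,5)@(19, 11): e=[74,-15,56] → ·
    (5,6)@(11, 13): e=[20,55,40] → #
    (8,6)@(17, 13): e=[86,-5,34] → ·
    (3,7)@(7, 15): e=[10,85,20] → #
    (4,7)@(9, 15): e=[32,65,18] → #
    (8,7)@(17, 15): e=[120,-15,10] → ·
    (1,8)@(3, 17): e=[0,115,0] → ·  [on edge]
  covered (13 px):
    · · · · · · · · · · · ·
    · · · · · · · · · · · ·
    · · · · · · · · · · · ·
    · · · · · · · · · # · ·
    · · · · · · · · # · · ·
    · · · · · · # # # · · ·
    · · · · · # # # · · · ·
    · · · # # # # # · · · ·
    · · · · · · · · · · · ·
    · · · · · · · · · · · ·

Result: [[9,3],[8,4],[6,5],[7,5],[8,5],[5,6],[6,6],[7,6],[3,7],[4,7],[5,7],[6,7],[7,7]]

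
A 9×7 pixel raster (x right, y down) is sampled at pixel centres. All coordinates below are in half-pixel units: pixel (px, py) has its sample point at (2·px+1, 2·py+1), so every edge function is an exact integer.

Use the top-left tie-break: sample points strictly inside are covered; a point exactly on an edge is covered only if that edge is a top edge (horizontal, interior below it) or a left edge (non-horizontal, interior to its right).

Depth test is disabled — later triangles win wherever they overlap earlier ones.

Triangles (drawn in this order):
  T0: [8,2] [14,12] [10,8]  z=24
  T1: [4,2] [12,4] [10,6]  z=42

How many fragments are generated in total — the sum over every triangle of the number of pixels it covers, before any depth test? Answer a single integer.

T0:
  2·area = 16
  edge (8, 2)→(14, 12): d=(6,10) right/bottom  bias=-1
  edge (14, 12)→(10, 8): d=(-4,-4) top-left  bias=+0
  edge (10, 8)→(8, 2): d=(-2,-6) top-left  bias=+0
    (1,0)@(3, 1): e=[44,0,-28] → ·  [on edge]
    (2,1)@(5, 3): e=[36,0,-20] → ·  [on edge]
    (3,2)@(7, 5): e=[28,0,-12] → ·  [on edge]
    (4,2)@(9, 5): e=[8,8,0] → #  [on edge]
    (5,2)@(11, 5): e=[-12,16,12] → ·
    (4,3)@(9, 7): e=[20,0,-4] → ·  [on edge]
    (5,3)@(11, 7): e=[0,8,8] → ·  [on edge]
    (5,4)@(11, 9): e=[12,0,4] → #  [on edge]
    (6,4)@(13, 9): e=[-8,8,16] → ·
    (5,5)@(11, 11): e=[24,-8,0] → ·  [on edge]
    (6,5)@(13, 11): e=[4,0,12] → #  [on edge]
    (7,5)@(15, 11): e=[-16,8,24] → ·
    (7,6)@(15, 13): e=[-4,0,20] → ·  [on edge]
  covered (3 px):
    · · · · · · · · ·
    · · · · · · · · ·
    · · · · # · · · ·
    · · · · · · · · ·
    · · · · · # · · ·
    · · · · · · # · ·
    · · · · · · · · ·
T1:
  2·area = 20
  edge (4, 2)→(12, 4): d=(8,2) right/bottom  bias=-1
  edge (12, 4)→(10, 6): d=(-2,2) right/bottom  bias=-1
  edge (10, 6)→(4, 2): d=(-6,-4) top-left  bias=+0
    (7,0)@(15, 1): e=[-30,0,50] → ·  [on edge]
    (3,1)@(7, 3): e=[2,12,6] → #
    (4,1)@(9, 3): e=[-2,8,14] → ·
    (6,1)@(13, 3): e=[-10,0,30] → ·  [on edge]
    (3,2)@(7, 5): e=[18,8,-6] → ·
    (4,2)@(9, 5): e=[14,4,2] → #
    (5,2)@(11, 5): e=[10,0,10] → ·  [on edge]
    (4,3)@(9, 7): e=[30,0,-10] → ·  [on edge]
    (3,4)@(7, 9): e=[50,0,-30] → ·  [on edge]
    (2,5)@(5, 11): e=[70,0,-50] → ·  [on edge]
    (1,6)@(3, 13): e=[90,0,-70] → ·  [on edge]
  covered (2 px):
    · · · · · · · · ·
    · · · # · · · · ·
    · · · · # · · · ·
    · · · · · · · · ·
    · · · · · · · · ·
    · · · · · · · · ·
    · · · · · · · · ·

Answer: 5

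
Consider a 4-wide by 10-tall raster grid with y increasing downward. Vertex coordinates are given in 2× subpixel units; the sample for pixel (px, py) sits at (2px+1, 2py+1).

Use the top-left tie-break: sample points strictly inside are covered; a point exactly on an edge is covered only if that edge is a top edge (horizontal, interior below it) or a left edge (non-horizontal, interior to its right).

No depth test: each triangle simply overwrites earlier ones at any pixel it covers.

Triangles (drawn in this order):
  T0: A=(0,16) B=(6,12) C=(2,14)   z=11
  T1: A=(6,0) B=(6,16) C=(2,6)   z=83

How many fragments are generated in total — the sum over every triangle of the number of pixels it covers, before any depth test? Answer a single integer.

T0:
  2·area = 4  (B↔C swapped to make it positive)
  edge (0, 16)→(2, 14): d=(2,-2) top-left  bias=+0
  edge (2, 14)→(6, 12): d=(4,-2) top-left  bias=+0
  edge (6, 12)→(0, 16): d=(-6,4) right/bottom  bias=-1
    (3,4)@(7, 9): e=[0,-10,14] → ·  [on edge]
    (2,5)@(5, 11): e=[0,-6,10] → ·  [on edge]
    (1,6)@(3, 13): e=[0,-2,6] → ·  [on edge]
    (0,7)@(1, 15): e=[0,2,2] → #  [on edge]
    (1,7)@(3, 15): e=[4,6,-6] → ·
    (0,8)@(1, 17): e=[4,10,-10] → ·
  covered (1 px):
    · · · ·
    · · · ·
    · · · ·
    · · · ·
    · · · ·
    · · · ·
    · · · ·
    # · · ·
    · · · ·
    · · · ·
T1:
  2·area = 64
  edge (6, 0)→(6, 16): d=(0,16) right/bottom  bias=-1
  edge (6, 16)→(2, 6): d=(-4,-10) top-left  bias=+0
  edge (2, 6)→(6, 0): d=(4,-6) top-left  bias=+0
    (2,1)@(5, 3): e=[16,42,6] → #
    (3,1)@(7, 3): e=[-16,62,18] → ·
    (1,2)@(3, 5): e=[48,14,2] → #
    (3,2)@(7, 5): e=[-16,54,26] → ·
    (1,3)@(3, 7): e=[48,6,10] → #
    (3,3)@(7, 7): e=[-16,46,34] → ·
    (1,4)@(3, 9): e=[48,-2,18] → ·
    (2,4)@(5, 9): e=[16,18,30] → #
    (3,4)@(7, 9): e=[-16,38,42] → ·
    (2,5)@(5, 11): e=[16,10,38] → #
    (3,5)@(7, 11): e=[-16,30,50] → ·
    (2,6)@(5, 13): e=[16,2,46] → #
  covered (8 px):
    · · · ·
    · · # ·
    · # # ·
    · # # ·
    · · # ·
    · · # ·
    · · # ·
    · · · ·
    · · · ·
    · · · ·

Result: 9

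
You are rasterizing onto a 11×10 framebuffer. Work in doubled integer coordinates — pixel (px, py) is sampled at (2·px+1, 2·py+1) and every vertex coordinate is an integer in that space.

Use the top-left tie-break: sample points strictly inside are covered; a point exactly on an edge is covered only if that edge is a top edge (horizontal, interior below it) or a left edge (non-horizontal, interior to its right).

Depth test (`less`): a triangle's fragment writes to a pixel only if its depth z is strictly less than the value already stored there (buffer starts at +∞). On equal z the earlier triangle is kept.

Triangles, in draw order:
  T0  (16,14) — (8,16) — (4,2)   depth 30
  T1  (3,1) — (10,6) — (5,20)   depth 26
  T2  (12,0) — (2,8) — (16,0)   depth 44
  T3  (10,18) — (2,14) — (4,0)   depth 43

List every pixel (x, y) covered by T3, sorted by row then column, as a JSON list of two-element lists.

T0:
  2·area = 120
  edge (16, 14)→(8, 16): d=(-8,2) right/bottom  bias=-1
  edge (8, 16)→(4, 2): d=(-4,-14) top-left  bias=+0
  edge (4, 2)→(16, 14): d=(12,12) right/bottom  bias=-1
    (1,0)@(3, 1): e=[130,-10,0] → ·  [on edge]
    (2,1)@(5, 3): e=[110,10,0] → ·  [on edge]
    (2,2)@(5, 5): e=[94,2,24] → #
    (3,2)@(7, 5): e=[90,30,0] → ·  [on edge]
    (2,3)@(5, 7): e=[78,-6,48] → ·
    (3,3)@(7, 7): e=[74,22,24] → #
    (4,3)@(9, 7): e=[70,50,0] → ·  [on edge]
    (3,4)@(7, 9): e=[58,14,48] → #
    (4,4)@(9, 9): e=[54,42,24] → #
    (5,4)@(11, 9): e=[50,70,0] → ·  [on edge]
    (3,5)@(7, 11): e=[42,6,72] → #
    (5,5)@(11, 11): e=[34,62,24] → #
    (6,5)@(13, 11): e=[30,90,0] → ·  [on edge]
    (7,6)@(15, 13): e=[10,110,0] → ·  [on edge]
    (8,7)@(17, 15): e=[-10,130,0] → ·  [on edge]
    (9,8)@(19, 17): e=[-30,150,0] → ·  [on edge]
    (10,9)@(21, 19): e=[-50,170,0] → ·  [on edge]
  covered (12 px):
    · · · · · · · · · · ·
    · · · · · · · · · · ·
    · · # · · · · · · · ·
    · · · # · · · · · · ·
    · · · # # · · · · · ·
    · · · # # # · · · · ·
    · · · · # # # · · · ·
    · · · · # # · · · · ·
    · · · · · · · · · · ·
    · · · · · · · · · · ·
T1:
  2·area = 123
  edge (3, 1)→(10, 6): d=(7,5) right/bottom  bias=-1
  edge (10, 6)→(5, 20): d=(-5,14) right/bottom  bias=-1
  edge (5, 20)→(3, 1): d=(-2,-19) top-left  bias=+0
    (1,0)@(3, 1): e=[0,123,0] → ·  [on edge]
    (2,1)@(5, 3): e=[4,85,34] → #
    (3,1)@(7, 3): e=[-6,57,72] → ·
    (2,2)@(5, 5): e=[18,75,30] → #
    (3,2)@(7, 5): e=[8,47,68] → #
    (4,2)@(9, 5): e=[-2,19,106] → ·
    (2,3)@(5, 7): e=[32,65,26] → #
    (4,3)@(9, 7): e=[12,9,102] → #
    (5,3)@(11, 7): e=[2,-19,140] → ·
    (2,4)@(5, 9): e=[46,55,22] → #
    (4,4)@(9, 9): e=[26,-1,98] → ·
    (2,5)@(5, 11): e=[60,45,18] → #
    (8,5)@(17, 11): e=[0,-123,246] → ·  [on edge]
  covered (15 px):
    · · · · · · · · · · ·
    · · # · · · · · · · ·
    · · # # · · · · · · ·
    · · # # # · · · · · ·
    · · # # · · · · · · ·
    · · # # · · · · · · ·
    · · # # · · · · · · ·
    · · # · · · · · · · ·
    · · # · · · · · · · ·
    · · # · · · · · · · ·
T2:
  2·area = 32  (B↔C swapped to make it positive)
  edge (12, 0)→(16, 0): d=(4,0) top-left  bias=+0
  edge (16, 0)→(2, 8): d=(-14,8) right/bottom  bias=-1
  edge (2, 8)→(12, 0): d=(10,-8) top-left  bias=+0
    (5,0)@(11, 1): e=[4,26,2] → #
    (6,0)@(13, 1): e=[4,10,18] → #
    (7,0)@(15, 1): e=[4,-6,34] → ·
    (4,1)@(9, 3): e=[12,14,6] → #
    (5,1)@(11, 3): e=[12,-2,22] → ·
    (6,1)@(13, 3): e=[12,-18,38] → ·
    (3,2)@(7, 5): e=[20,2,10] → #
    (4,2)@(9, 5): e=[20,-14,26] → ·
    (3,3)@(7, 7): e=[28,-26,30] → ·
  covered (4 px):
    · · · · · # # · · · ·
    · · · · # · · · · · ·
    · · · # · · · · · · ·
    · · · · · · · · · · ·
    · · · · · · · · · · ·
    · · · · · · · · · · ·
    · · · · · · · · · · ·
    · · · · · · · · · · ·
    · · · · · · · · · · ·
    · · · · · · · · · · ·
T3:
  2·area = 120
  edge (10, 18)→(2, 14): d=(-8,-4) top-left  bias=+0
  edge (2, 14)→(4, 0): d=(2,-14) top-left  bias=+0
  edge (4, 0)→(10, 18): d=(6,18) right/bottom  bias=-1
    (2,1)@(5, 3): e=[100,20,0] → ·  [on edge]
    (2,2)@(5, 5): e=[84,24,12] → #
    (3,2)@(7, 5): e=[92,52,-24] → ·
    (1,3)@(3, 7): e=[60,0,60] → #  [on edge]
    (3,3)@(7, 7): e=[76,56,-12] → ·
    (1,4)@(3, 9): e=[44,4,72] → #
    (3,4)@(7, 9): e=[60,60,0] → ·  [on edge]
    (1,5)@(3, 11): e=[28,8,84] → #
    (3,5)@(7, 11): e=[44,64,12] → #
    (4,5)@(9, 11): e=[52,92,-24] → ·
    (1,6)@(3, 13): e=[12,12,96] → #
    (4,6)@(9, 13): e=[36,96,-12] → ·
    (4,7)@(9, 15): e=[20,100,0] → ·  [on edge]
  covered (14 px):
    · · · · · · · · · · ·
    · · · · · · · · · · ·
    · · # · · · · · · · ·
    · # # · · · · · · · ·
    · # # · · · · · · · ·
    · # # # · · · · · · ·
    · # # # · · · · · · ·
    · · # # · · · · · · ·
    · · · · # · · · · · ·
    · · · · · · · · · · ·

Final: [[2,2],[1,3],[2,3],[1,4],[2,4],[1,5],[2,5],[3,5],[1,6],[2,6],[3,6],[2,7],[3,7],[4,8]]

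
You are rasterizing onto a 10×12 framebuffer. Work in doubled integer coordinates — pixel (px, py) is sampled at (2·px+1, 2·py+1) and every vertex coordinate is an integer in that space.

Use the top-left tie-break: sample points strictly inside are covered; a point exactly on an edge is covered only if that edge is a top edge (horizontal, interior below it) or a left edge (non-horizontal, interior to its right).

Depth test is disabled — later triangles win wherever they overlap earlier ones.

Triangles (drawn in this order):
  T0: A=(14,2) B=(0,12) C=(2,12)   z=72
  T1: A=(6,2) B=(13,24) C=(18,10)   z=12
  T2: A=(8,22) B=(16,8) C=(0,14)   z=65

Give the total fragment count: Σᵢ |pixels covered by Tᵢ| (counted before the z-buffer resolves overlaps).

T0:
  2·area = 20  (B↔C swapped to make it positive)
  edge (14, 2)→(2, 12): d=(-12,10) right/bottom  bias=-1
  edge (2, 12)→(0, 12): d=(-2,0) right/bottom  bias=-1
  edge (0, 12)→(14, 2): d=(14,-10) top-left  bias=+0
    (3,3)@(7, 7): e=[10,10,0] → █  [on edge]
    (4,3)@(9, 7): e=[-10,10,20] → ·
    (2,4)@(5, 9): e=[6,6,8] → █
    (3,4)@(7, 9): e=[-14,6,28] → ·
    (1,5)@(3, 11): e=[2,2,16] → █
    (2,5)@(5, 11): e=[-18,2,36] → ·
    (1,6)@(3, 13): e=[-22,-2,44] → ·
  covered (3 px):
    · · · · · · · · · ·
    · · · · · · · · · ·
    · · · · · · · · · ·
    · · · █ · · · · · ·
    · · █ · · · · · · ·
    · █ · · · · · · · ·
    · · · · · · · · · ·
    · · · · · · · · · ·
    · · · · · · · · · ·
    · · · · · · · · · ·
    · · · · · · · · · ·
    · · · · · · · · · ·
T1:
  2·area = 208  (B↔C swapped to make it positive)
  edge (6, 2)→(18, 10): d=(12,8) right/bottom  bias=-1
  edge (18, 10)→(13, 24): d=(-5,14) right/bottom  bias=-1
  edge (13, 24)→(6, 2): d=(-7,-22) top-left  bias=+0
    (3,1)@(7, 3): e=[4,189,15] → █
    (4,1)@(9, 3): e=[-12,161,59] → ·
    (3,2)@(7, 5): e=[28,179,1] → █
    (4,2)@(9, 5): e=[12,151,45] → █
    (5,2)@(11, 5): e=[-4,123,89] → ·
    (3,3)@(7, 7): e=[52,169,-13] → ·
    (4,3)@(9, 7): e=[36,141,31] → █
    (5,3)@(11, 7): e=[20,113,75] → █
    (6,3)@(13, 7): e=[4,85,119] → █
    (7,3)@(15, 7): e=[-12,57,163] → ·
    (4,4)@(9, 9): e=[60,131,17] → █
    (7,4)@(15, 9): e=[12,47,149] → █
  covered (27 px):
    · · · · · · · · · ·
    · · · █ · · · · · ·
    · · · █ █ · · · · ·
    · · · · █ █ █ · · ·
    · · · · █ █ █ █ · ·
    · · · · █ █ █ █ █ ·
    · · · · · █ █ █ · ·
    · · · · · █ █ █ · ·
    · · · · · █ █ █ · ·
    · · · · · · █ · · ·
    · · · · · · █ · · ·
    · · · · · · █ · · ·
T2:
  2·area = 176  (B↔C swapped to make it positive)
  edge (8, 22)→(0, 14): d=(-8,-8) top-left  bias=+0
  edge (0, 14)→(16, 8): d=(16,-6) top-left  bias=+0
  edge (16, 8)→(8, 22): d=(-8,14) right/bottom  bias=-1
    (7,4)@(15, 9): e=[160,10,6] → █
    (8,4)@(17, 9): e=[176,22,-22] → ·
    (4,5)@(9, 11): e=[96,6,74] → █
    (5,5)@(11, 11): e=[112,18,46] → █
    (6,5)@(13, 11): e=[128,30,18] → █
    (7,5)@(15, 11): e=[144,42,-10] → ·
    (1,6)@(3, 13): e=[32,2,142] → █
    (2,6)@(5, 13): e=[48,14,114] → █
    (3,6)@(7, 13): e=[64,26,86] → █
    (7,6)@(15, 13): e=[128,74,-26] → ·
    (0,7)@(1, 15): e=[0,22,154] → █  [on edge]
    (6,7)@(13, 15): e=[96,94,-14] → ·
    (1,8)@(3, 17): e=[0,66,110] → █  [on edge]
    (2,9)@(5, 19): e=[0,110,66] → █  [on edge]
    (3,10)@(7, 21): e=[0,154,22] → █  [on edge]
    (4,11)@(9, 23): e=[0,198,-22] → ·  [on edge]
  covered (24 px):
    · · · · · · · · · ·
    · · · · · · · · · ·
    · · · · · · · · · ·
    · · · · · · · · · ·
    · · · · · · · █ · ·
    · · · · █ █ █ · · ·
    · █ █ █ █ █ █ · · ·
    █ █ █ █ █ █ · · · ·
    · █ █ █ █ · · · · ·
    · · █ █ █ · · · · ·
    · · · █ · · · · · ·
    · · · · · · · · · ·

Result: 54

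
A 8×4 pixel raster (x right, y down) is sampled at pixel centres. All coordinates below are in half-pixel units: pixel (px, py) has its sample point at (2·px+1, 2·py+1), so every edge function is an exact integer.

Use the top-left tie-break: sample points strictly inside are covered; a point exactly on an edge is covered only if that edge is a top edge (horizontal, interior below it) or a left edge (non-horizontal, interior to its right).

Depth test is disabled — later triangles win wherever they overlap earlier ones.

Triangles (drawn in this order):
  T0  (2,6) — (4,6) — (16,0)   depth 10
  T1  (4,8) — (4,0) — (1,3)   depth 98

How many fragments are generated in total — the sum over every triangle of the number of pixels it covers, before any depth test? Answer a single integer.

T0:
  2·area = 12  (B↔C swapped to make it positive)
  edge (2, 6)→(16, 0): d=(14,-6) top-left  bias=+0
  edge (16, 0)→(4, 6): d=(-12,6) right/bottom  bias=-1
  edge (4, 6)→(2, 6): d=(-2,0) right/bottom  bias=-1
    (4,1)@(9, 3): e=[0,6,6] → X  [on edge]
    (5,1)@(11, 3): e=[12,-6,6] → .
    (2,2)@(5, 5): e=[4,6,2] → X
    (3,2)@(7, 5): e=[16,-6,2] → .
    (4,2)@(9, 5): e=[28,-18,2] → .
    (2,3)@(5, 7): e=[32,-18,-2] → .
  covered (2 px):
    . . . . . . . .
    . . . . X . . .
    . . X . . . . .
    . . . . . . . .
T1:
  2·area = 24  (B↔C swapped to make it positive)
  edge (4, 8)→(1, 3): d=(-3,-5) top-left  bias=+0
  edge (1, 3)→(4, 0): d=(3,-3) top-left  bias=+0
  edge (4, 0)→(4, 8): d=(0,8) right/bottom  bias=-1
    (1,0)@(3, 1): e=[16,0,8] → X  [on edge]
    (2,0)@(5, 1): e=[26,6,-8] → .
    (0,1)@(1, 3): e=[0,0,24] → X  [on edge]
    (2,1)@(5, 3): e=[20,12,-8] → .
    (0,2)@(1, 5): e=[-6,6,24] → .
    (1,2)@(3, 5): e=[4,12,8] → X
    (2,2)@(5, 5): e=[14,18,-8] → .
    (1,3)@(3, 7): e=[-2,18,8] → .
  covered (4 px):
    . X . . . . . .
    X X . . . . . .
    . X . . . . . .
    . . . . . . . .

Final: 6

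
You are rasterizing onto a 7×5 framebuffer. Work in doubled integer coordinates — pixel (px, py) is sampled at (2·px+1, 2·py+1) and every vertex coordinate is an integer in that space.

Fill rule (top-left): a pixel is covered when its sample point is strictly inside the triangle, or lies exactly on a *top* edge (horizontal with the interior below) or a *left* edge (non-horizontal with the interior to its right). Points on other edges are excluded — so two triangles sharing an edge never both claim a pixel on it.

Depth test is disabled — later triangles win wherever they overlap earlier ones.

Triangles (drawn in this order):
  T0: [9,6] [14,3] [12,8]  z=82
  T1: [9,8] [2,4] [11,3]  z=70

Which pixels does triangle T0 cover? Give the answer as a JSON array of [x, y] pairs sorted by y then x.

T0:
  2·area = 19
  edge (9, 6)→(14, 3): d=(5,-3) top-left  bias=+0
  edge (14, 3)→(12, 8): d=(-2,5) right/bottom  bias=-1
  edge (12, 8)→(9, 6): d=(-3,-2) top-left  bias=+0
    (5,2)@(11, 5): e=[1,11,7] → X
    (6,2)@(13, 5): e=[7,1,11] → X
    (5,3)@(11, 7): e=[11,7,1] → X
    (6,3)@(13, 7): e=[17,-3,5] → .
    (5,4)@(11, 9): e=[21,3,-5] → .
  covered (3 px):
    . . . . . . .
    . . . . . . .
    . . . . . X X
    . . . . . X .
    . . . . . . .
T1:
  2·area = 43
  edge (9, 8)→(2, 4): d=(-7,-4) top-left  bias=+0
  edge (2, 4)→(11, 3): d=(9,-1) top-left  bias=+0
  edge (11, 3)→(9, 8): d=(-2,5) right/bottom  bias=-1
    (5,1)@(11, 3): e=[43,0,0] → .  [on edge]
    (2,2)@(5, 5): e=[5,12,26] → X
    (3,2)@(7, 5): e=[13,14,16] → X
    (4,2)@(9, 5): e=[21,16,6] → X
    (5,2)@(11, 5): e=[29,18,-4] → .
    (2,3)@(5, 7): e=[-9,30,22] → .
    (3,3)@(7, 7): e=[-1,32,12] → .
    (4,3)@(9, 7): e=[7,34,2] → X
    (5,3)@(11, 7): e=[15,36,-8] → .
    (4,4)@(9, 9): e=[-7,52,-2] → .
  covered (4 px):
    . . . . . . .
    . . . . . . .
    . . X X X . .
    . . . . X . .
    . . . . . . .

Answer: [[5,2],[6,2],[5,3]]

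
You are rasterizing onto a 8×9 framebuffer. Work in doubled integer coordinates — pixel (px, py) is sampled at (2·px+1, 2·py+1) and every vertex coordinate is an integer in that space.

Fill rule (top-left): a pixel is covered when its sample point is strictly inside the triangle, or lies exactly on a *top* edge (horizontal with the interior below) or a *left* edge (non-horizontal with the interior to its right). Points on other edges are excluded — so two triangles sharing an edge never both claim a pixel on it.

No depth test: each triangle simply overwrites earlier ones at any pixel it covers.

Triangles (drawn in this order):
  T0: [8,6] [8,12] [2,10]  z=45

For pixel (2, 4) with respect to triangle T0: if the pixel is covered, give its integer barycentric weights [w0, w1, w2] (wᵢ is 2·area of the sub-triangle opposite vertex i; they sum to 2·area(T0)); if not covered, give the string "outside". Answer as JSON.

T0:
  2·area = 36
  edge (8, 6)→(8, 12): d=(0,6) right/bottom  bias=-1
  edge (8, 12)→(2, 10): d=(-6,-2) top-left  bias=+0
  edge (2, 10)→(8, 6): d=(6,-4) top-left  bias=+0
    (3,3)@(7, 7): e=[6,28,2] → #
    (4,3)@(9, 7): e=[-6,32,10] → ·
    (2,4)@(5, 9): e=[18,12,6] → #
    (4,4)@(9, 9): e=[-6,20,22] → ·
    (2,5)@(5, 11): e=[18,0,18] → #  [on edge]
    (4,5)@(9, 11): e=[-6,8,34] → ·
    (2,6)@(5, 13): e=[18,-12,30] → ·
    (3,6)@(7, 13): e=[6,-8,38] → ·
    (5,6)@(11, 13): e=[-18,0,54] → ·  [on edge]
  covered (5 px):
    · · · · · · · ·
    · · · · · · · ·
    · · · · · · · ·
    · · · # · · · ·
    · · # # · · · ·
    · · # # · · · ·
    · · · · · · · ·
    · · · · · · · ·
    · · · · · · · ·

Result: [12,6,18]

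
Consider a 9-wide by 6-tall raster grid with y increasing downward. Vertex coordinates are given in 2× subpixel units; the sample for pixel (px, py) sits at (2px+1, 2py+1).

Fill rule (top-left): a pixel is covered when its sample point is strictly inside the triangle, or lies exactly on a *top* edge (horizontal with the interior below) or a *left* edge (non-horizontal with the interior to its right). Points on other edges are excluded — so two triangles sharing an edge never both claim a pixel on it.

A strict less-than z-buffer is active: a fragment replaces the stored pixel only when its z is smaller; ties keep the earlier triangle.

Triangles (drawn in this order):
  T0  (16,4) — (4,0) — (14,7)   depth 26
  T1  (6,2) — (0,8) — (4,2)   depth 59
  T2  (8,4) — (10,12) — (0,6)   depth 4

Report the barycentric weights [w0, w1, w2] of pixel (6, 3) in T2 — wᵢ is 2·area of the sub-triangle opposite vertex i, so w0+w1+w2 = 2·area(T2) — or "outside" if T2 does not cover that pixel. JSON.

T0:
  2·area = 44  (B↔C swapped to make it positive)
  edge (16, 4)→(14, 7): d=(-2,3) right/bottom  bias=-1
  edge (14, 7)→(4, 0): d=(-10,-7) top-left  bias=+0
  edge (4, 0)→(16, 4): d=(12,4) right/bottom  bias=-1
    (3,0)@(7, 1): e=[33,11,0] → ·  [on edge]
    (4,1)@(9, 3): e=[23,5,16] → #
    (5,1)@(11, 3): e=[17,19,8] → #
    (6,1)@(13, 3): e=[11,33,0] → ·  [on edge]
    (4,2)@(9, 5): e=[19,-15,40] → ·
    (5,2)@(11, 5): e=[13,-1,32] → ·
    (6,2)@(13, 5): e=[7,13,24] → #
    (7,2)@(15, 5): e=[1,27,16] → #
    (8,2)@(17, 5): e=[-5,41,8] → ·
    (6,3)@(13, 7): e=[3,-7,48] → ·
    (7,3)@(15, 7): e=[-3,7,40] → ·
  covered (4 px):
    · · · · · · · · ·
    · · · · # # · · ·
    · · · · · · # # ·
    · · · · · · · · ·
    · · · · · · · · ·
    · · · · · · · · ·
T1:
  2·area = 12
  edge (6, 2)→(0, 8): d=(-6,6) right/bottom  bias=-1
  edge (0, 8)→(4, 2): d=(4,-6) top-left  bias=+0
  edge (4, 2)→(6, 2): d=(2,0) top-left  bias=+0
    (3,0)@(7, 1): e=[0,14,-2] → ·  [on edge]
    (2,1)@(5, 3): e=[0,10,2] → ·  [on edge]
    (1,2)@(3, 5): e=[0,6,6] → ·  [on edge]
    (0,3)@(1, 7): e=[0,2,10] → ·  [on edge]
  covered (0 px):
    · · · · · · · · ·
    · · · · · · · · ·
    · · · · · · · · ·
    · · · · · · · · ·
    · · · · · · · · ·
    · · · · · · · · ·
T2:
  2·area = 68
  edge (8, 4)→(10, 12): d=(2,8) right/bottom  bias=-1
  edge (10, 12)→(0, 6): d=(-10,-6) top-left  bias=+0
  edge (0, 6)→(8, 4): d=(8,-2) top-left  bias=+0
    (2,2)@(5, 5): e=[26,40,2] → #
    (3,2)@(7, 5): e=[10,52,6] → #
    (4,2)@(9, 5): e=[-6,64,10] → ·
    (1,3)@(3, 7): e=[46,8,14] → #
    (4,3)@(9, 7): e=[-2,44,26] → ·
    (1,4)@(3, 9): e=[50,-12,30] → ·
    (2,4)@(5, 9): e=[34,0,34] → #  [on edge]
    (4,4)@(9, 9): e=[2,24,42] → #
    (5,4)@(11, 9): e=[-14,36,46] → ·
    (2,5)@(5, 11): e=[38,-20,50] → ·
    (3,5)@(7, 11): e=[22,-8,54] → ·
    (4,5)@(9, 11): e=[6,4,58] → #
  covered (9 px):
    · · · · · · · · ·
    · · · · · · · · ·
    · · # # · · · · ·
    · # # # · · · · ·
    · · # # # · · · ·
    · · · · # · · · ·

Final: "outside"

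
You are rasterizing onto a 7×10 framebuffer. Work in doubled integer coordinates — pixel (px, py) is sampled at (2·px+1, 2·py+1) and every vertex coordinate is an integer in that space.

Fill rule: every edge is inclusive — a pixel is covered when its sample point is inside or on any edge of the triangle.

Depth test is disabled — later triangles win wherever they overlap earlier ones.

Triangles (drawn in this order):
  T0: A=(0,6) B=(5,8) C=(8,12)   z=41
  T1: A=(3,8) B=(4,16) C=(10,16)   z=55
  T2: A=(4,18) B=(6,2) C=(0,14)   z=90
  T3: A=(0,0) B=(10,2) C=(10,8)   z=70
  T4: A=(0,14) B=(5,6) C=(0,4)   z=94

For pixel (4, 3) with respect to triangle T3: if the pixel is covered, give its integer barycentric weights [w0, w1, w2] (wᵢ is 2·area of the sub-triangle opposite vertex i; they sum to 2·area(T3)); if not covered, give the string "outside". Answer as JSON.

T0:
  2·area = 14
  edge (0, 6)→(5, 8): d=(5,2) inclusive
  edge (5, 8)→(8, 12): d=(3,4) inclusive
  edge (8, 12)→(0, 6): d=(-8,-6) inclusive
    (2,4)@(5, 9): e=[5,3,6] → X
    (3,4)@(7, 9): e=[1,-5,18] → .
    (2,5)@(5, 11): e=[15,9,-10] → .
    (3,5)@(7, 11): e=[11,1,2] → X
    (4,5)@(9, 11): e=[7,-7,14] → .
    (3,6)@(7, 13): e=[21,7,-14] → .
  covered (2 px):
    . . . . . . .
    . . . . . . .
    . . . . . . .
    . . . . . . .
    . . X . . . .
    . . . X . . .
    . . . . . . .
    . . . . . . .
    . . . . . . .
    . . . . . . .
T1:
  2·area = 48  (B↔C swapped to make it positive)
  edge (3, 8)→(10, 16): d=(7,8) inclusive
  edge (10, 16)→(4, 16): d=(-6,0) inclusive
  edge (4, 16)→(3, 8): d=(-1,-8) inclusive
    (2,5)@(5, 11): e=[5,30,13] → X
    (3,5)@(7, 11): e=[-11,30,29] → .
    (2,6)@(5, 13): e=[19,18,11] → X
    (3,6)@(7, 13): e=[3,18,27] → X
    (4,6)@(9, 13): e=[-13,18,43] → .
    (2,7)@(5, 15): e=[33,6,9] → X
    (4,7)@(9, 15): e=[1,6,41] → X
    (5,7)@(11, 15): e=[-15,6,57] → .
    (2,8)@(5, 17): e=[47,-6,7] → .
    (3,8)@(7, 17): e=[31,-6,23] → .
    (4,8)@(9, 17): e=[15,-6,39] → .
  covered (6 px):
    . . . . . . .
    . . . . . . .
    . . . . . . .
    . . . . . . .
    . . . . . . .
    . . X . . . .
    . . X X . . .
    . . X X X . .
    . . . . . . .
    . . . . . . .
T2:
  2·area = 72  (B↔C swapped to make it positive)
  edge (4, 18)→(0, 14): d=(-4,-4) inclusive
  edge (0, 14)→(6, 2): d=(6,-12) inclusive
  edge (6, 2)→(4, 18): d=(-2,16) inclusive
    (2,2)@(5, 5): e=[56,6,10] → X
    (3,2)@(7, 5): e=[64,30,-22] → .
    (2,3)@(5, 7): e=[48,18,6] → X
    (3,3)@(7, 7): e=[56,42,-26] → .
    (1,4)@(3, 9): e=[32,6,34] → X
    (3,4)@(7, 9): e=[48,54,-30] → .
    (1,5)@(3, 11): e=[24,18,30] → X
    (2,5)@(5, 11): e=[32,42,-2] → .
    (0,6)@(1, 13): e=[8,6,58] → X
    (2,6)@(5, 13): e=[24,54,-6] → .
    (0,7)@(1, 15): e=[0,18,54] → X  [on edge]
    (2,7)@(5, 15): e=[16,66,-10] → .
    (1,8)@(3, 17): e=[0,54,18] → X  [on edge]
    (2,9)@(5, 19): e=[0,90,-18] → .  [on edge]
  covered (10 px):
    . . . . . . .
    . . . . . . .
    . . X . . . .
    . . X . . . .
    . X X . . . .
    . X . . . . .
    X X . . . . .
    X X . . . . .
    . X . . . . .
    . . . . . . .
T3:
  2·area = 60
  edge (0, 0)→(10, 2): d=(10,2) inclusive
  edge (10, 2)→(10, 8): d=(0,6) inclusive
  edge (10, 8)→(0, 0): d=(-10,-8) inclusive
    (1,0)@(3, 1): e=[4,42,14] → X
    (2,0)@(5, 1): e=[0,30,30] → X  [on edge]
    (3,0)@(7, 1): e=[-4,18,46] → .
    (1,1)@(3, 3): e=[24,42,-6] → .
    (2,1)@(5, 3): e=[20,30,10] → X
    (3,1)@(7, 3): e=[16,18,26] → X
    (4,1)@(9, 3): e=[12,6,42] → X
    (5,1)@(11, 3): e=[8,-6,58] → .
    (2,2)@(5, 5): e=[40,30,-10] → .
    (3,2)@(7, 5): e=[36,18,6] → X
    (5,2)@(11, 5): e=[28,-6,38] → .
    (3,3)@(7, 7): e=[56,18,-14] → .
  covered (8 px):
    . X X . . . .
    . . X X X . .
    . . . X X . .
    . . . . X . .
    . . . . . . .
    . . . . . . .
    . . . . . . .
    . . . . . . .
    . . . . . . .
    . . . . . . .
T4:
  2·area = 50  (B↔C swapped to make it positive)
  edge (0, 14)→(0, 4): d=(0,-10) inclusive
  edge (0, 4)→(5, 6): d=(5,2) inclusive
  edge (5, 6)→(0, 14): d=(-5,8) inclusive
    (0,2)@(1, 5): e=[10,3,37] → X
    (1,2)@(3, 5): e=[30,-1,21] → .
    (0,3)@(1, 7): e=[10,13,27] → X
    (1,3)@(3, 7): e=[30,9,11] → X
    (2,3)@(5, 7): e=[50,5,-5] → .
    (0,4)@(1, 9): e=[10,23,17] → X
    (2,4)@(5, 9): e=[50,15,-15] → .
    (0,5)@(1, 11): e=[10,33,7] → X
    (1,5)@(3, 11): e=[30,29,-9] → .
    (0,6)@(1, 13): e=[10,43,-3] → .
  covered (6 px):
    . . . . . . .
    . . . . . . .
    X . . . . . .
    X X . . . . .
    X X . . . . .
    X . . . . . .
    . . . . . . .
    . . . . . . .
    . . . . . . .
    . . . . . . .

Answer: [6,2,52]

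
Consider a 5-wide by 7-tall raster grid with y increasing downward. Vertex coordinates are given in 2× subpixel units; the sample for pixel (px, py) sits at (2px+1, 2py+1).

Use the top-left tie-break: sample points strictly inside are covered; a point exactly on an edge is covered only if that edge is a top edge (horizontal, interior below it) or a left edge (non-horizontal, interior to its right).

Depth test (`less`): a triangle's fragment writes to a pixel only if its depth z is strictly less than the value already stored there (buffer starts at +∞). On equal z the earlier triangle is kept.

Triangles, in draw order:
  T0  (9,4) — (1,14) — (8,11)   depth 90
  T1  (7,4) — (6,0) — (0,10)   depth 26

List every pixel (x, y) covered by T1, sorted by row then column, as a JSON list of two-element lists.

T0:
  2·area = 46  (B↔C swapped to make it positive)
  edge (9, 4)→(8, 11): d=(-1,7) right/bottom  bias=-1
  edge (8, 11)→(1, 14): d=(-7,3) right/bottom  bias=-1
  edge (1, 14)→(9, 4): d=(8,-10) top-left  bias=+0
    (3,3)@(7, 7): e=[11,31,4] → X
    (4,3)@(9, 7): e=[-3,25,24] → .
    (2,4)@(5, 9): e=[23,23,0] → X  [on edge]
    (4,4)@(9, 9): e=[-5,11,40] → .
    (2,5)@(5, 11): e=[21,9,16] → X
    (4,5)@(9, 11): e=[-7,-3,56] → .
    (1,6)@(3, 13): e=[33,1,12] → X
    (2,6)@(5, 13): e=[19,-5,32] → .
    (3,6)@(7, 13): e=[5,-11,52] → .
  covered (6 px):
    . . . . .
    . . . . .
    . . . . .
    . . . X .
    . . X X .
    . . X X .
    . X . . .
T1:
  2·area = 34  (B↔C swapped to make it positive)
  edge (7, 4)→(0, 10): d=(-7,6) right/bottom  bias=-1
  edge (0, 10)→(6, 0): d=(6,-10) top-left  bias=+0
  edge (6, 0)→(7, 4): d=(1,4) right/bottom  bias=-1
    (2,1)@(5, 3): e=[19,8,7] → X
    (3,1)@(7, 3): e=[7,28,-1] → .
    (1,2)@(3, 5): e=[17,0,17] → X  [on edge]
    (3,2)@(7, 5): e=[-7,40,1] → .
    (1,3)@(3, 7): e=[3,12,19] → X
    (2,3)@(5, 7): e=[-9,32,11] → .
    (0,4)@(1, 9): e=[1,4,29] → X
    (1,4)@(3, 9): e=[-11,24,21] → .
    (0,5)@(1, 11): e=[-13,16,31] → .
  covered (5 px):
    . . . . .
    . . X . .
    . X X . .
    . X . . .
    X . . . .
    . . . . .
    . . . . .

Answer: [[2,1],[1,2],[2,2],[1,3],[0,4]]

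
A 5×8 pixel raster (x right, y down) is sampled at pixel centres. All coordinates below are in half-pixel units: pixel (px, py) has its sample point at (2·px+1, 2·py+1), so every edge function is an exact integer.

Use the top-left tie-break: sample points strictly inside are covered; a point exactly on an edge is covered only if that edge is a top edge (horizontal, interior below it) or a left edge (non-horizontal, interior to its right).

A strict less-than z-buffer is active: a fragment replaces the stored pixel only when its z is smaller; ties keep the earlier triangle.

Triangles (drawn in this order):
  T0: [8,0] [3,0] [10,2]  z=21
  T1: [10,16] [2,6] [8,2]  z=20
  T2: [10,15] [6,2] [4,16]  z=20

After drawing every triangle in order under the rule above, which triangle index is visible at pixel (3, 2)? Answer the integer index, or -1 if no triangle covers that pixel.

T0:
  2·area = 10  (B↔C swapped to make it positive)
  edge (8, 0)→(10, 2): d=(2,2) right/bottom  bias=-1
  edge (10, 2)→(3, 0): d=(-7,-2) top-left  bias=+0
  edge (3, 0)→(8, 0): d=(5,0) top-left  bias=+0
    (3,0)@(7, 1): e=[4,1,5] → #
    (4,0)@(9, 1): e=[0,5,5] → ·  [on edge]
    (3,1)@(7, 3): e=[8,-13,15] → ·
  covered (1 px):
    · · · # ·
    · · · · ·
    · · · · ·
    · · · · ·
    · · · · ·
    · · · · ·
    · · · · ·
    · · · · ·
T1:
  2·area = 92
  edge (10, 16)→(2, 6): d=(-8,-10) top-left  bias=+0
  edge (2, 6)→(8, 2): d=(6,-4) top-left  bias=+0
  edge (8, 2)→(10, 16): d=(2,14) right/bottom  bias=-1
    (3,1)@(7, 3): e=[74,2,16] → #
    (4,1)@(9, 3): e=[94,10,-12] → ·
    (2,2)@(5, 5): e=[38,6,48] → #
    (4,2)@(9, 5): e=[78,22,-8] → ·
    (1,3)@(3, 7): e=[2,10,80] → #
    (4,3)@(9, 7): e=[62,34,-4] → ·
    (1,4)@(3, 9): e=[-14,22,84] → ·
    (2,4)@(5, 9): e=[6,30,56] → #
    (4,4)@(9, 9): e=[46,46,0] → ·  [on edge]
    (2,5)@(5, 11): e=[-10,42,60] → ·
    (3,5)@(7, 11): e=[10,50,32] → #
    (4,5)@(9, 11): e=[30,58,4] → #
  covered (11 px):
    · · · · ·
    · · · # ·
    · · # # ·
    · # # # ·
    · · # # ·
    · · · # #
    · · · · #
    · · · · ·
T2:
  2·area = 82  (B↔C swapped to make it positive)
  edge (10, 15)→(4, 16): d=(-6,1) right/bottom  bias=-1
  edge (4, 16)→(6, 2): d=(2,-14) top-left  bias=+0
  edge (6, 2)→(10, 15): d=(4,13) right/bottom  bias=-1
    (3,3)@(7, 7): e=[51,24,7] → #
    (4,3)@(9, 7): e=[49,52,-19] → ·
    (2,4)@(5, 9): e=[41,0,41] → #  [on edge]
    (4,4)@(9, 9): e=[37,56,-11] → ·
    (2,5)@(5, 11): e=[29,4,49] → #
    (4,5)@(9, 11): e=[25,60,-3] → ·
    (2,6)@(5, 13): e=[17,8,57] → #
    (4,6)@(9, 13): e=[13,64,5] → #
    (2,7)@(5, 15): e=[5,12,65] → #
  covered (11 px):
    · · · · ·
    · · · · ·
    · · · · ·
    · · · # ·
    · · # # ·
    · · # # ·
    · · # # #
    · · # # #

Z-buffer (winner per pixel, '.' = empty):
  . . . 0 .
  . . . 1 .
  . . 1 1 .
  . 1 1 1 .
  . . 1 1 .
  . . 2 1 1
  . . 2 2 1
  . . 2 2 2

Result: 1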